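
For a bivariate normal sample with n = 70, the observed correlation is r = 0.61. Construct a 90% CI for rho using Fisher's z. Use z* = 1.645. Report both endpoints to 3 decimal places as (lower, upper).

(0.468, 0.721)

Fisher z: z_r = atanh(r) = ½·ln((1+0.61)/(1−0.61)) = 0.708921
SE(z) = 1/√(n−3) = 1/√67 = 0.122169
90% ⇒ z* = 1.645; margin = 1.645·0.122169 = 0.200968
CI on z-scale: (0.507953, 0.909889)
Back-transform: tanh(0.507953) = 0.468349, tanh(0.909889) = 0.721079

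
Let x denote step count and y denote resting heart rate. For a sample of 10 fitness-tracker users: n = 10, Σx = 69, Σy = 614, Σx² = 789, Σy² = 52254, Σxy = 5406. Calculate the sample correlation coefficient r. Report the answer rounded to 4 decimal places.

0.5480

S_xy = nΣxy − ΣxΣy = 10·5406 − 69·614 = 54060 − 42366 = 11694
S_xx = nΣx² − (Σx)² = 10·789 − 69² = 7890 − 4761 = 3129
S_yy = nΣy² − (Σy)² = 10·52254 − 614² = 522540 − 376996 = 145544
r = S_xy / √(S_xx·S_yy) = 11694 / √(3129·145544) = 11694 / √455407176 = 11694 / 21340.2712 = 0.5480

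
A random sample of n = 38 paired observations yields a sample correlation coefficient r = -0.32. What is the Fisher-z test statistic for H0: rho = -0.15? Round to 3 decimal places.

z_r = atanh(-0.32) = -0.331647,  z_0 = atanh(-0.15) = -0.151140
SE = 1/√(n−3) = 1/√35 = 0.169031
z = (z_r − z_0)/SE = (-0.331647 − (-0.151140)) / 0.169031 = -0.180507 / 0.169031 = -1.068

-1.068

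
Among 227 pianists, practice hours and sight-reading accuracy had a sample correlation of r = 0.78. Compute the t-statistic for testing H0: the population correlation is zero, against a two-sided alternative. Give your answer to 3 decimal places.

t = r·√(n−2) / √(1−r²) with r = 0.78, n = 227
  = 0.78·√225 / √(1 − 0.6084)
  = 0.78·15.000000 / 0.625780
  = 11.700000 / 0.625780 = 18.697

18.697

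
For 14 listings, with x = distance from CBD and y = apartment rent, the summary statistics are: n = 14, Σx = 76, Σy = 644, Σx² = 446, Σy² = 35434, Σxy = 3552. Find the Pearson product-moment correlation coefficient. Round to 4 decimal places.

Numerator: nΣxy − (Σx)(Σy) = 14·3552 − (76)(644) = 784
Denominator: √[(nΣx²−(Σx)²)(nΣy²−(Σy)²)]
  nΣx²−(Σx)² = 14·446 − 5776 = 468;  nΣy²−(Σy)² = 14·35434 − 414736 = 81340
  √(468·81340) = √38067120 = 6169.8558
r = 784 / 6169.8558 = 0.1271

0.1271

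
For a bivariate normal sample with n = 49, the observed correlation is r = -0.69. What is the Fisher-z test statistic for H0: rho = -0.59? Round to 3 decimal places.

z_r = atanh(-0.69) = -0.847956,  z_0 = atanh(-0.59) = -0.677666
SE = 1/√(n−3) = 1/√46 = 0.147442
z = (z_r − z_0)/SE = (-0.847956 − (-0.677666)) / 0.147442 = -0.170290 / 0.147442 = -1.155

-1.155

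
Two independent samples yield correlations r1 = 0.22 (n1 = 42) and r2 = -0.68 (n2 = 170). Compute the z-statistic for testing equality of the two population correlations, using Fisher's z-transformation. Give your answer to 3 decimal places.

5.920

z1 = atanh(0.22) = 0.223656,  z2 = atanh(-0.68) = -0.829114
SE = √(1/(n1−3) + 1/(n2−3)) = √(1/39 + 1/167) = √(0.0256410 + 0.0059880) = √0.0316290 = 0.177845
z = (z1 − z2)/SE = (0.223656 − (-0.829114)) / 0.177845 = 1.052770 / 0.177845 = 5.920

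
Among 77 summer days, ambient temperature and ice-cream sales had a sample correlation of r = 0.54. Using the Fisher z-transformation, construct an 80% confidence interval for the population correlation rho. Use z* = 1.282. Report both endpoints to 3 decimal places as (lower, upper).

z_r = atanh(0.54) = 0.604156;  SE = 1/√(n−3) = 1/√74 = 0.116248
z-limits: 0.604156 ± 1.282·0.116248 = 0.604156 ± 0.149030 = [0.455126, 0.753186]
ρ-limits: (tanh 0.455126, tanh 0.753186) = (0.426, 0.637)

(0.426, 0.637)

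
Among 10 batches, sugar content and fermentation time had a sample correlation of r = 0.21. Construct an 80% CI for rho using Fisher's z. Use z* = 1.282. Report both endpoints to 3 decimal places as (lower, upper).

z_r = atanh(0.21) = 0.213171;  SE = 1/√(n−3) = 1/√7 = 0.377964
z-limits: 0.213171 ± 1.282·0.377964 = 0.213171 ± 0.484550 = [-0.271379, 0.697721]
ρ-limits: (tanh -0.271379, tanh 0.697721) = (-0.265, 0.603)

(-0.265, 0.603)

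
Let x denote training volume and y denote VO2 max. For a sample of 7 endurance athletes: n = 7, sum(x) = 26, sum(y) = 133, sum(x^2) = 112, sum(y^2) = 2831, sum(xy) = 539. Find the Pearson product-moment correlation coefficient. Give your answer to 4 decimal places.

Numerator: nΣxy − (Σx)(Σy) = 7·539 − (26)(133) = 315
Denominator: √[(nΣx²−(Σx)²)(nΣy²−(Σy)²)]
  nΣx²−(Σx)² = 7·112 − 676 = 108;  nΣy²−(Σy)² = 7·2831 − 17689 = 2128
  √(108·2128) = √229824 = 479.3996
r = 315 / 479.3996 = 0.6571

0.6571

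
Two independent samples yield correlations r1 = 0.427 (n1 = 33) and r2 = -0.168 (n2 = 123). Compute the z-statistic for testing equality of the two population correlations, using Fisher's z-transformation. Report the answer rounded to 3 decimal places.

3.066

Fisher z-transforms: z1 = atanh(0.427) = 0.456222, z2 = atanh(-0.168) = -0.169608; difference d = 0.625830
Var(d) = 1/30 + 1/120 = 0.0333333 + 0.0083333 = 0.0416666
z = d/√Var(d) = 0.625830 / √0.0416666 = 0.625830 / 0.204124 = 3.066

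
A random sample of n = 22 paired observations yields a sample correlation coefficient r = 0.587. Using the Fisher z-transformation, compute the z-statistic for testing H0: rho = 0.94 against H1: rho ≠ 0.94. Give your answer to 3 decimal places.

-4.642

z_r = atanh(0.587) = 0.673077,  z_0 = atanh(0.94) = 1.738049
SE = 1/√(n−3) = 1/√19 = 0.229416
z = (z_r − z_0)/SE = (0.673077 − 1.738049) / 0.229416 = -1.064972 / 0.229416 = -4.642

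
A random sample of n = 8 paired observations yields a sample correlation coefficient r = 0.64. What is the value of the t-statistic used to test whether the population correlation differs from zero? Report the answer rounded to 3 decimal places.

2.040

t = r·√(n−2) / √(1−r²) with r = 0.64, n = 8
  = 0.64·√6 / √(1 − 0.4096)
  = 0.64·2.449490 / 0.768375
  = 1.567674 / 0.768375 = 2.040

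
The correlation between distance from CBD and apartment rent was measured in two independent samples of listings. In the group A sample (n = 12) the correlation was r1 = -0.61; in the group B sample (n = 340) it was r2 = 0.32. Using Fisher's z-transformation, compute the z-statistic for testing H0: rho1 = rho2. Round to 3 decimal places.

-3.081

Fisher z-transforms: z1 = atanh(-0.61) = -0.708921, z2 = atanh(0.32) = 0.331647; difference d = -1.040568
Var(d) = 1/9 + 1/337 = 0.1111111 + 0.0029674 = 0.1140785
z = d/√Var(d) = -1.040568 / √0.1140785 = -1.040568 / 0.337755 = -3.081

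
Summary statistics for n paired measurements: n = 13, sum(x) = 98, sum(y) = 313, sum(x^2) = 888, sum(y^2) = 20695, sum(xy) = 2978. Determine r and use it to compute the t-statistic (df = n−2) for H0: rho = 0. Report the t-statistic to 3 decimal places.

S_xy = nΣxy − ΣxΣy = 13·2978 − 98·313 = 38714 − 30674 = 8040
S_xx = nΣx² − (Σx)² = 13·888 − 98² = 11544 − 9604 = 1940
S_yy = nΣy² − (Σy)² = 13·20695 − 313² = 269035 − 97969 = 171066
r = S_xy / √(S_xx·S_yy) = 8040 / √(1940·171066) = 8040 / √331868040 = 8040 / 18217.2457 = 0.4413
t = r·√(n−2)/√(1−r²) = 0.4413·√11 / √(1−0.194746) = 1.463627 / 0.897359 = 1.631

1.631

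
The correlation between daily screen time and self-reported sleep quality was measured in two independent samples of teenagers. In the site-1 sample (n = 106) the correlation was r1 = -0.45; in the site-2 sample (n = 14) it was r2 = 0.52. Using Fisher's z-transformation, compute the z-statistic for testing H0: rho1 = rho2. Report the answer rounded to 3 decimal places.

Fisher z-transforms: z1 = atanh(-0.45) = -0.484700, z2 = atanh(0.52) = 0.576340; difference d = -1.061040
Var(d) = 1/103 + 1/11 = 0.0097087 + 0.0909091 = 0.1006178
z = d/√Var(d) = -1.061040 / √0.1006178 = -1.061040 / 0.317203 = -3.345

-3.345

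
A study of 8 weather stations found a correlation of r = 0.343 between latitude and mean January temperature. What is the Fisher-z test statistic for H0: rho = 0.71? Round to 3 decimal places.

z_r = atanh(0.343) = 0.357489,  z_0 = atanh(0.71) = 0.887184
SE = 1/√(n−3) = 1/√5 = 0.447214
z = (z_r − z_0)/SE = (0.357489 − 0.887184) / 0.447214 = -0.529695 / 0.447214 = -1.184

-1.184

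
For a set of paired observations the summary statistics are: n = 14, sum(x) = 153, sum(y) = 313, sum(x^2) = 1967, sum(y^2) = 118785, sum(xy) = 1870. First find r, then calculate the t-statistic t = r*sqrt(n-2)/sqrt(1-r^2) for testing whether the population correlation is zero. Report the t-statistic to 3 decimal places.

-0.972

S_xy = nΣxy − ΣxΣy = 14·1870 − 153·313 = 26180 − 47889 = -21709
S_xx = nΣx² − (Σx)² = 14·1967 − 153² = 27538 − 23409 = 4129
S_yy = nΣy² − (Σy)² = 14·118785 − 313² = 1662990 − 97969 = 1565021
r = S_xy / √(S_xx·S_yy) = -21709 / √(4129·1565021) = -21709 / √6461971709 = -21709 / 80386.3901 = -0.2701
t = r·√(n−2)/√(1−r²) = -0.2701·√12 / √(1−0.072954) = -0.935654 / 0.962832 = -0.972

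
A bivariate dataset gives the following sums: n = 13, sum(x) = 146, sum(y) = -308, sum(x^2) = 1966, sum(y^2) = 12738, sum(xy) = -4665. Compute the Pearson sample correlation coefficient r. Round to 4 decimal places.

-0.9051

Numerator: nΣxy − (Σx)(Σy) = 13·(-4665) − (146)(-308) = -15677
Denominator: √[(nΣx²−(Σx)²)(nΣy²−(Σy)²)]
  nΣx²−(Σx)² = 13·1966 − 21316 = 4242;  nΣy²−(Σy)² = 13·12738 − 94864 = 70730
  √(4242·70730) = √300036660 = 17321.5663
r = -15677 / 17321.5663 = -0.9051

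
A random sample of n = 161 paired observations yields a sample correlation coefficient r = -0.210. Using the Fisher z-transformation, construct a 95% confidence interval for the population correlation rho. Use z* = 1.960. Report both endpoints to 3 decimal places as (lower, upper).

(-0.353, -0.057)

Fisher z: z_r = atanh(r) = ½·ln((1+(-0.210))/(1−(-0.210))) = -0.213171
SE(z) = 1/√(n−3) = 1/√158 = 0.079556
95% ⇒ z* = 1.960; margin = 1.960·0.079556 = 0.155930
CI on z-scale: (-0.369101, -0.057241)
Back-transform: tanh(-0.369101) = -0.353205, tanh(-0.057241) = -0.057179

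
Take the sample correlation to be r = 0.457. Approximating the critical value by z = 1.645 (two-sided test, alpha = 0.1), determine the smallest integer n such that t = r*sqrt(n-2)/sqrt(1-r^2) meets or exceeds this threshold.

13

r√(n−2)/√(1−r²) ≥ 1.645  ⇔  n−2 ≥ (1.645)²·(1−r²)/r²
(1−r²)/r² = (1−0.208849)/0.208849 = 3.7881
n ≥ 2 + 2.706025·3.7881 = 2 + 10.2507 = 12.2507
⌈12.2507⌉ = 13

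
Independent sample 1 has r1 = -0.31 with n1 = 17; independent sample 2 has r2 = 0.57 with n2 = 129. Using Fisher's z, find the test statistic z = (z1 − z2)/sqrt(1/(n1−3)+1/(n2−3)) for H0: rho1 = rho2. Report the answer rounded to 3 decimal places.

z1 = atanh(-0.31) = -0.320545,  z2 = atanh(0.57) = 0.647523
SE = √(1/(n1−3) + 1/(n2−3)) = √(1/14 + 1/126) = √(0.0714286 + 0.0079365) = √0.0793651 = 0.281718
z = (z1 − z2)/SE = (-0.320545 − 0.647523) / 0.281718 = -0.968068 / 0.281718 = -3.436

-3.436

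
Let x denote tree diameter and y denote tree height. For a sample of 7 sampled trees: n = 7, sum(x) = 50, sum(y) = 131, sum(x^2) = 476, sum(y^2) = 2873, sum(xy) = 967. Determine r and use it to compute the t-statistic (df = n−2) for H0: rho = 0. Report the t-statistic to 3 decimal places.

0.316

Numerator: nΣxy − (Σx)(Σy) = 7·967 − (50)(131) = 219
Denominator: √[(nΣx²−(Σx)²)(nΣy²−(Σy)²)]
  nΣx²−(Σx)² = 7·476 − 2500 = 832;  nΣy²−(Σy)² = 7·2873 − 17161 = 2950
  √(832·2950) = √2454400 = 1566.6525
r = 219 / 1566.6525 = 0.1398
t = r·√(n−2)/√(1−r²) = 0.1398·√5 / √(1−0.019544) = 0.312602 / 0.990180 = 0.316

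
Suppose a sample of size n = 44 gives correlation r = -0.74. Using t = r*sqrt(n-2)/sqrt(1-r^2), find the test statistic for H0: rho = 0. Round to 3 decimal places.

1 − r² = 1 − 0.5476 = 0.4524;  √(1−r²) = 0.672607
√(n−2) = √42 = 6.480741
t = r·√(n−2)/√(1−r²) = -0.74 · 6.480741 / 0.672607 = -7.130

-7.130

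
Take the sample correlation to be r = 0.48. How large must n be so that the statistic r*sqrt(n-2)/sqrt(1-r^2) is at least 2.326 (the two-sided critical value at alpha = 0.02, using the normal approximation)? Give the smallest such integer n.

Need r·√(n−2)/√(1−r²) ≥ 2.326
√(n−2) ≥ 2.326·√(1−0.2304) / 0.48 = 2.326·0.877268 / 0.48 = 4.2511
n−2 ≥ 18.0719  ⇒  n ≥ 20.0719
Smallest integer n = 21

21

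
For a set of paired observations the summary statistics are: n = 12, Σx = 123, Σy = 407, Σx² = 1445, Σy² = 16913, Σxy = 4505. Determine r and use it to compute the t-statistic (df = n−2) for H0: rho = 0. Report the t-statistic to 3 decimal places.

1.551

S_xy = nΣxy − ΣxΣy = 12·4505 − 123·407 = 54060 − 50061 = 3999
S_xx = nΣx² − (Σx)² = 12·1445 − 123² = 17340 − 15129 = 2211
S_yy = nΣy² − (Σy)² = 12·16913 − 407² = 202956 − 165649 = 37307
r = S_xy / √(S_xx·S_yy) = 3999 / √(2211·37307) = 3999 / √82485777 = 3999 / 9082.1681 = 0.4403
t = r·√(n−2)/√(1−r²) = 0.4403·√10 / √(1−0.193864) = 1.392351 / 0.897851 = 1.551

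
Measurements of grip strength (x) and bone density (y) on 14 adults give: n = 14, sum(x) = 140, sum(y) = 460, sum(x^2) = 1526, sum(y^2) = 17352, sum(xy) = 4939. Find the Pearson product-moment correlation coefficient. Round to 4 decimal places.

0.6384

S_xy = nΣxy − ΣxΣy = 14·4939 − 140·460 = 69146 − 64400 = 4746
S_xx = nΣx² − (Σx)² = 14·1526 − 140² = 21364 − 19600 = 1764
S_yy = nΣy² − (Σy)² = 14·17352 − 460² = 242928 − 211600 = 31328
r = S_xy / √(S_xx·S_yy) = 4746 / √(1764·31328) = 4746 / √55262592 = 4746 / 7433.8814 = 0.6384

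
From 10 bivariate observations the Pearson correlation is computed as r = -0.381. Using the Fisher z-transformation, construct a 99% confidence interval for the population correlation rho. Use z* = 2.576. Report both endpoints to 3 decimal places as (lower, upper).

z_r = atanh(-0.381) = -0.401229;  SE = 1/√(n−3) = 1/√7 = 0.377964
z-limits: -0.401229 ± 2.576·0.377964 = -0.401229 ± 0.973635 = [-1.374864, 0.572406]
ρ-limits: (tanh -1.374864, tanh 0.572406) = (-0.880, 0.517)

(-0.880, 0.517)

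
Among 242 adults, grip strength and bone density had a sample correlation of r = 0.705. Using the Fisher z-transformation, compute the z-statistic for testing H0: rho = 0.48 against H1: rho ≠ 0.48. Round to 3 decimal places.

5.476

Fisher z: atanh(0.705) = 0.877173, atanh(0.48) = 0.522984
z = (z_r − z_0)·√(n−3) = (0.877173 − 0.522984)·√239 = 0.354189 · 15.459625 = 5.476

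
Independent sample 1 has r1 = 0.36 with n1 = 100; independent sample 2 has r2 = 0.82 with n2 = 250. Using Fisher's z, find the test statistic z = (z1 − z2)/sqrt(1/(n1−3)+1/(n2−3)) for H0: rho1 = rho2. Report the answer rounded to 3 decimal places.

-6.509

Fisher z-transforms: z1 = atanh(0.36) = 0.376886, z2 = atanh(0.82) = 1.156817; difference d = -0.779931
Var(d) = 1/97 + 1/247 = 0.0103093 + 0.0040486 = 0.0143579
z = d/√Var(d) = -0.779931 / √0.0143579 = -0.779931 / 0.119824 = -6.509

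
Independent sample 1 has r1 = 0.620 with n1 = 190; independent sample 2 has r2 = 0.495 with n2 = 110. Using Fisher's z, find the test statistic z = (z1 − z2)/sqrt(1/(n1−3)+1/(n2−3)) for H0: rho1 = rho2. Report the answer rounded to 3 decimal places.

1.504

Fisher z-transforms: z1 = atanh(0.620) = 0.725005, z2 = atanh(0.495) = 0.542662; difference d = 0.182343
Var(d) = 1/187 + 1/107 = 0.0053476 + 0.0093458 = 0.0146934
z = d/√Var(d) = 0.182343 / √0.0146934 = 0.182343 / 0.121216 = 1.504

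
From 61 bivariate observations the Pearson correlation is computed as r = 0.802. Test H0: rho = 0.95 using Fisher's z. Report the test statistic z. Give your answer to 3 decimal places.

-5.541

Fisher z: atanh(0.802) = 1.104193, atanh(0.95) = 1.831781
z = (z_r − z_0)·√(n−3) = (1.104193 − 1.831781)·√58 = -0.727588 · 7.615773 = -5.541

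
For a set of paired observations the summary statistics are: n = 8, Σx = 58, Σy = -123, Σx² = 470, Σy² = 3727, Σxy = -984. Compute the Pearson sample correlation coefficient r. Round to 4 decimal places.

Numerator: nΣxy − (Σx)(Σy) = 8·(-984) − (58)(-123) = -738
Denominator: √[(nΣx²−(Σx)²)(nΣy²−(Σy)²)]
  nΣx²−(Σx)² = 8·470 − 3364 = 396;  nΣy²−(Σy)² = 8·3727 − 15129 = 14687
  √(396·14687) = √5816052 = 2411.6492
r = -738 / 2411.6492 = -0.3060

-0.3060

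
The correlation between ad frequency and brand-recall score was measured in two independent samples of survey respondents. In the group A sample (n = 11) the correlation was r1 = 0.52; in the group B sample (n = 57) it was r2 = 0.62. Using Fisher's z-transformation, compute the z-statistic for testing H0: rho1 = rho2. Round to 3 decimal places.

Fisher z-transforms: z1 = atanh(0.52) = 0.576340, z2 = atanh(0.62) = 0.725005; difference d = -0.148665
Var(d) = 1/8 + 1/54 = 0.1250000 + 0.0185185 = 0.1435185
z = d/√Var(d) = -0.148665 / √0.1435185 = -0.148665 / 0.378838 = -0.392

-0.392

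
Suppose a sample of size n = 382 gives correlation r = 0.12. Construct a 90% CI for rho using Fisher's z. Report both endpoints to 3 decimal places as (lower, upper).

(0.036, 0.202)

z_r = atanh(0.12) = 0.120581;  SE = 1/√(n−3) = 1/√379 = 0.051367
z-limits: 0.120581 ± 1.645·0.051367 = 0.120581 ± 0.084499 = [0.036082, 0.205080]
ρ-limits: (tanh 0.036082, tanh 0.205080) = (0.036, 0.202)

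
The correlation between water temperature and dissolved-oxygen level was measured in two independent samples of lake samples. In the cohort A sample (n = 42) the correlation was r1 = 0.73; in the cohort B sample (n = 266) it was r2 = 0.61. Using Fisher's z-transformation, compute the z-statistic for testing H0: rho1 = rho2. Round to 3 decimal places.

z1 = atanh(0.73) = 0.928727,  z2 = atanh(0.61) = 0.708921
SE = √(1/(n1−3) + 1/(n2−3)) = √(1/39 + 1/263) = √(0.0256410 + 0.0038023) = √0.0294433 = 0.171591
z = (z1 − z2)/SE = (0.928727 − 0.708921) / 0.171591 = 0.219806 / 0.171591 = 1.281

1.281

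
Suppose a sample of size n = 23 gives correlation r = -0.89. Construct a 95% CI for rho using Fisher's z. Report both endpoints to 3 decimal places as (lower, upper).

(-0.953, -0.755)

Fisher z: z_r = atanh(r) = ½·ln((1+(-0.89))/(1−(-0.89))) = -1.421926
SE(z) = 1/√(n−3) = 1/√20 = 0.223607
95% ⇒ z* = 1.960; margin = 1.960·0.223607 = 0.438270
CI on z-scale: (-1.860196, -0.983656)
Back-transform: tanh(-1.860196) = -0.952697, tanh(-0.983656) = -0.754644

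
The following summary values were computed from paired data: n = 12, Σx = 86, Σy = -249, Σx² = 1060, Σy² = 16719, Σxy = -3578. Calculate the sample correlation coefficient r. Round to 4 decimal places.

-0.7922

Numerator: nΣxy − (Σx)(Σy) = 12·(-3578) − (86)(-249) = -21522
Denominator: √[(nΣx²−(Σx)²)(nΣy²−(Σy)²)]
  nΣx²−(Σx)² = 12·1060 − 7396 = 5324;  nΣy²−(Σy)² = 12·16719 − 62001 = 138627
  √(5324·138627) = √738050148 = 27167.0784
r = -21522 / 27167.0784 = -0.7922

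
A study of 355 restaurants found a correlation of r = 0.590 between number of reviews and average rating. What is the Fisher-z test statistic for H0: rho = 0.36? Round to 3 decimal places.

Fisher z: atanh(0.590) = 0.677666, atanh(0.36) = 0.376886
z = (z_r − z_0)·√(n−3) = (0.677666 − 0.376886)·√352 = 0.300780 · 18.761663 = 5.643

5.643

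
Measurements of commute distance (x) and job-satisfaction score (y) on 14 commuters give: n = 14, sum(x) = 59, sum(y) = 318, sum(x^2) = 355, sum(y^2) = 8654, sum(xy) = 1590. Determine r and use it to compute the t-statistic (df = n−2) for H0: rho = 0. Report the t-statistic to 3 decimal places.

Numerator: nΣxy − (Σx)(Σy) = 14·1590 − (59)(318) = 3498
Denominator: √[(nΣx²−(Σx)²)(nΣy²−(Σy)²)]
  nΣx²−(Σx)² = 14·355 − 3481 = 1489;  nΣy²−(Σy)² = 14·8654 − 101124 = 20032
  √(1489·20032) = √29827648 = 5461.4694
r = 3498 / 5461.4694 = 0.6405
t = r·√(n−2)/√(1−r²) = 0.6405·√12 / √(1−0.410240) = 2.218757 / 0.767958 = 2.889

2.889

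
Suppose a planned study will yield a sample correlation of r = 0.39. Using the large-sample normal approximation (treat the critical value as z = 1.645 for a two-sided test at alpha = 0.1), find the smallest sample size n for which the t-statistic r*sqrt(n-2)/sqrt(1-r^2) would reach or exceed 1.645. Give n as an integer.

18

r√(n−2)/√(1−r²) ≥ 1.645  ⇔  n−2 ≥ (1.645)²·(1−r²)/r²
(1−r²)/r² = (1−0.1521)/0.1521 = 5.5746
n ≥ 2 + 2.706025·5.5746 = 2 + 15.0850 = 17.0850
⌈17.0850⌉ = 18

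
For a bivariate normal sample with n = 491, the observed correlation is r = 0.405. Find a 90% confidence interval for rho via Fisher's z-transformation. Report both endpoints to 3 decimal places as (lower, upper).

(0.341, 0.465)

Fisher z: z_r = atanh(r) = ½·ln((1+0.405)/(1−0.405)) = 0.429616
SE(z) = 1/√(n−3) = 1/√488 = 0.045268
90% ⇒ z* = 1.645; margin = 1.645·0.045268 = 0.074466
CI on z-scale: (0.355150, 0.504082)
Back-transform: tanh(0.355150) = 0.340935, tanh(0.504082) = 0.465321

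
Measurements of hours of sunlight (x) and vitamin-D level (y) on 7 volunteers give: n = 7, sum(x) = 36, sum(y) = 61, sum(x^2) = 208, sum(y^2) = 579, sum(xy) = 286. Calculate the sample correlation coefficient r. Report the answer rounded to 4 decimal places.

Numerator: nΣxy − (Σx)(Σy) = 7·286 − (36)(61) = -194
Denominator: √[(nΣx²−(Σx)²)(nΣy²−(Σy)²)]
  nΣx²−(Σx)² = 7·208 − 1296 = 160;  nΣy²−(Σy)² = 7·579 − 3721 = 332
  √(160·332) = √53120 = 230.4778
r = -194 / 230.4778 = -0.8417

-0.8417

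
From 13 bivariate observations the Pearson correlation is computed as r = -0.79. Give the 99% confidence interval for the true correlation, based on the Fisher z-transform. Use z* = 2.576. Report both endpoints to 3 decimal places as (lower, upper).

(-0.955, -0.251)

Fisher z: z_r = atanh(r) = ½·ln((1+(-0.79))/(1−(-0.79))) = -1.071432
SE(z) = 1/√(n−3) = 1/√10 = 0.316228
99% ⇒ z* = 2.576; margin = 2.576·0.316228 = 0.814603
CI on z-scale: (-1.886035, -0.256829)
Back-transform: tanh(-1.886035) = -0.955026, tanh(-0.256829) = -0.251327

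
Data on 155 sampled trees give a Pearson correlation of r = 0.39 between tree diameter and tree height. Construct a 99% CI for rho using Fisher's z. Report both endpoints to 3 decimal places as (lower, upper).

(0.200, 0.552)

Fisher z: z_r = atanh(r) = ½·ln((1+0.39)/(1−0.39)) = 0.411800
SE(z) = 1/√(n−3) = 1/√152 = 0.081111
99% ⇒ z* = 2.576; margin = 2.576·0.081111 = 0.208942
CI on z-scale: (0.202858, 0.620742)
Back-transform: tanh(0.202858) = 0.200120, tanh(0.620742) = 0.551644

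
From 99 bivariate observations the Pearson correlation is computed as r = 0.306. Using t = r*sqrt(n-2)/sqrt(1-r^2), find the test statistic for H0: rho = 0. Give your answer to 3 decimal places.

t = r·√(n−2) / √(1−r²) with r = 0.306, n = 99
  = 0.306·√97 / √(1 − 0.093636)
  = 0.306·9.848858 / 0.952032
  = 3.013751 / 0.952032 = 3.166

3.166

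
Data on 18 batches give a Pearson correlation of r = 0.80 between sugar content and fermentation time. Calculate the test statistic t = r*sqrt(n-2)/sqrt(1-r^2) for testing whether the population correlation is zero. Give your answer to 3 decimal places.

5.333

1 − r² = 1 − 0.6400 = 0.3600;  √(1−r²) = 0.600000
√(n−2) = √16 = 4.000000
t = r·√(n−2)/√(1−r²) = 0.80 · 4.000000 / 0.600000 = 5.333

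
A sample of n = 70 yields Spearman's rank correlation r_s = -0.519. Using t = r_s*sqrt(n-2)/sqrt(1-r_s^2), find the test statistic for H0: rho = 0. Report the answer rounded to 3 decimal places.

-5.007

1 − r_s² = 1 − 0.269361 = 0.730639;  √(1−r_s²) = 0.854774
√(n−2) = √68 = 8.246211
t = r_s·√(n−2)/√(1−r_s²) = -0.519 · 8.246211 / 0.854774 = -5.007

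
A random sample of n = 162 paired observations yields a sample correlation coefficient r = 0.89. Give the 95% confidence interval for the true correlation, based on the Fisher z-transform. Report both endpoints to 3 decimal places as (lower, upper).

(0.853, 0.918)

Fisher z: z_r = atanh(r) = ½·ln((1+0.89)/(1−0.89)) = 1.421926
SE(z) = 1/√(n−3) = 1/√159 = 0.079305
95% ⇒ z* = 1.960; margin = 1.960·0.079305 = 0.155438
CI on z-scale: (1.266488, 1.577364)
Back-transform: tanh(1.266488) = 0.852843, tanh(1.577364) = 0.918189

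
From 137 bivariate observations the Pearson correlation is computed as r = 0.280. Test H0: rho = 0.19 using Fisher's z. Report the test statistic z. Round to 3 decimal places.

1.104

z_r = atanh(0.280) = 0.287682,  z_0 = atanh(0.19) = 0.192337
SE = 1/√(n−3) = 1/√134 = 0.086387
z = (z_r − z_0)/SE = (0.287682 − 0.192337) / 0.086387 = 0.095345 / 0.086387 = 1.104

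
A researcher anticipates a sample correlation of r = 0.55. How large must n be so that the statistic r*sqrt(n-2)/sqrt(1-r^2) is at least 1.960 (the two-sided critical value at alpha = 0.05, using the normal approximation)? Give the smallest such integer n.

r√(n−2)/√(1−r²) ≥ 1.960  ⇔  n−2 ≥ (1.960)²·(1−r²)/r²
(1−r²)/r² = (1−0.3025)/0.3025 = 2.3058
n ≥ 2 + 3.8416·2.3058 = 2 + 8.8580 = 10.8580
⌈10.8580⌉ = 11

11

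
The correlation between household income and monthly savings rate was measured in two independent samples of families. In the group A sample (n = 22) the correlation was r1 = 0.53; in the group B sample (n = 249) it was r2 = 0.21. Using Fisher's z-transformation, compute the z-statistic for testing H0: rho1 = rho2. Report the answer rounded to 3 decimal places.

z1 = atanh(0.53) = 0.590145,  z2 = atanh(0.21) = 0.213171
SE = √(1/(n1−3) + 1/(n2−3)) = √(1/19 + 1/246) = √(0.0526316 + 0.0040650) = √0.0566966 = 0.238110
z = (z1 − z2)/SE = (0.590145 − 0.213171) / 0.238110 = 0.376974 / 0.238110 = 1.583

1.583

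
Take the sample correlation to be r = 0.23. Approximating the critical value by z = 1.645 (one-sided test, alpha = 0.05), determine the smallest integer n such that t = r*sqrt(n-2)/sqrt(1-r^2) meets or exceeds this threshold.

51

r√(n−2)/√(1−r²) ≥ 1.645  ⇔  n−2 ≥ (1.645)²·(1−r²)/r²
(1−r²)/r² = (1−0.0529)/0.0529 = 17.9036
n ≥ 2 + 2.706025·17.9036 = 2 + 48.4476 = 50.4476
⌈50.4476⌉ = 51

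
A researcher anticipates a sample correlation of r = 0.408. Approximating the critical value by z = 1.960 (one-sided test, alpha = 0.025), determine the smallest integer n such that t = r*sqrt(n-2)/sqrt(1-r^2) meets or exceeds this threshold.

r√(n−2)/√(1−r²) ≥ 1.960  ⇔  n−2 ≥ (1.960)²·(1−r²)/r²
(1−r²)/r² = (1−0.166464)/0.166464 = 5.0073
n ≥ 2 + 3.8416·5.0073 = 2 + 19.2360 = 21.2360
⌈21.2360⌉ = 22

22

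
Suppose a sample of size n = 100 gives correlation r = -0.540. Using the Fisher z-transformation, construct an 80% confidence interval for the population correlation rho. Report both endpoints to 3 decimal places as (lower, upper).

(-0.626, -0.441)

Fisher z: z_r = atanh(r) = ½·ln((1+(-0.540))/(1−(-0.540))) = -0.604156
SE(z) = 1/√(n−3) = 1/√97 = 0.101535
80% ⇒ z* = 1.282; margin = 1.282·0.101535 = 0.130168
CI on z-scale: (-0.734324, -0.473988)
Back-transform: tanh(-0.734324) = -0.625704, tanh(-0.473988) = -0.441416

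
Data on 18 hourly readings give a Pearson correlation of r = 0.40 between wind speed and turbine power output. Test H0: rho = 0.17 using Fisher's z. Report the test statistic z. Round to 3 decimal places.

0.976

Fisher z: atanh(0.40) = 0.423649, atanh(0.17) = 0.171667
z = (z_r − z_0)·√(n−3) = (0.423649 − 0.171667)·√15 = 0.251982 · 3.872983 = 0.976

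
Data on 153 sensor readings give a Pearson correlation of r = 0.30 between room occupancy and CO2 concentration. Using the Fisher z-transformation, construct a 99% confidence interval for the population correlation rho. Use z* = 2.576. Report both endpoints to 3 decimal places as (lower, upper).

Fisher z: z_r = atanh(r) = ½·ln((1+0.30)/(1−0.30)) = 0.309520
SE(z) = 1/√(n−3) = 1/√150 = 0.081650
99% ⇒ z* = 2.576; margin = 2.576·0.081650 = 0.210330
CI on z-scale: (0.099190, 0.519850)
Back-transform: tanh(0.099190) = 0.098866, tanh(0.519850) = 0.477584

(0.099, 0.478)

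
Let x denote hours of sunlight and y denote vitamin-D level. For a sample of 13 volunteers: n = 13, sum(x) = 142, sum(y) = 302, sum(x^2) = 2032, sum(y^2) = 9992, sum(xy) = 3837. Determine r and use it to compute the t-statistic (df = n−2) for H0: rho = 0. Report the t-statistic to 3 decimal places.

S_xy = nΣxy − ΣxΣy = 13·3837 − 142·302 = 49881 − 42884 = 6997
S_xx = nΣx² − (Σx)² = 13·2032 − 142² = 26416 − 20164 = 6252
S_yy = nΣy² − (Σy)² = 13·9992 − 302² = 129896 − 91204 = 38692
r = S_xy / √(S_xx·S_yy) = 6997 / √(6252·38692) = 6997 / √241902384 = 6997 / 15553.2114 = 0.4499
t = r·√(n−2)/√(1−r²) = 0.4499·√11 / √(1−0.202410) = 1.492149 / 0.893079 = 1.671

1.671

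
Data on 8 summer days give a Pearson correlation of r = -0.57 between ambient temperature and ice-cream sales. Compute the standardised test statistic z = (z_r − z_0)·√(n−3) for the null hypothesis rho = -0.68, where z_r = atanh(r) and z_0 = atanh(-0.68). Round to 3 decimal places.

0.406

z_r = atanh(-0.57) = -0.647523,  z_0 = atanh(-0.68) = -0.829114
SE = 1/√(n−3) = 1/√5 = 0.447214
z = (z_r − z_0)/SE = (-0.647523 − (-0.829114)) / 0.447214 = 0.181591 / 0.447214 = 0.406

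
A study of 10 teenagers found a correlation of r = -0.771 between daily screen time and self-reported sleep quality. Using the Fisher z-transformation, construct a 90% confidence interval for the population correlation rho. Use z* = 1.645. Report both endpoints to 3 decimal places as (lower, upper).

z_r = atanh(-0.771) = -1.022789;  SE = 1/√(n−3) = 1/√7 = 0.377964
z-limits: -1.022789 ± 1.645·0.377964 = -1.022789 ± 0.621751 = [-1.644540, -0.401038]
ρ-limits: (tanh -1.644540, tanh -0.401038) = (-0.928, -0.381)

(-0.928, -0.381)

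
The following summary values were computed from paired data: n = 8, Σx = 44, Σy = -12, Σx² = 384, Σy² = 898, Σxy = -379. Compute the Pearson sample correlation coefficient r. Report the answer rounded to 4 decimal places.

Numerator: nΣxy − (Σx)(Σy) = 8·(-379) − (44)(-12) = -2504
Denominator: √[(nΣx²−(Σx)²)(nΣy²−(Σy)²)]
  nΣx²−(Σx)² = 8·384 − 1936 = 1136;  nΣy²−(Σy)² = 8·898 − 144 = 7040
  √(1136·7040) = √7997440 = 2827.9745
r = -2504 / 2827.9745 = -0.8854

-0.8854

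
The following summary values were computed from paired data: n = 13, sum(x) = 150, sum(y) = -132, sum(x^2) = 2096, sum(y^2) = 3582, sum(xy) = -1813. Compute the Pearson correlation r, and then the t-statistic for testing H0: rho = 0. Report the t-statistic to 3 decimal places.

S_xy = nΣxy − ΣxΣy = 13·(-1813) − 150·(-132) = -23569 − (-19800) = -3769
S_xx = nΣx² − (Σx)² = 13·2096 − 150² = 27248 − 22500 = 4748
S_yy = nΣy² − (Σy)² = 13·3582 − (-132)² = 46566 − 17424 = 29142
r = S_xy / √(S_xx·S_yy) = -3769 / √(4748·29142) = -3769 / √138366216 = -3769 / 11762.9170 = -0.3204
t = r·√(n−2)/√(1−r²) = -0.3204·√11 / √(1−0.102656) = -1.062647 / 0.947282 = -1.122

-1.122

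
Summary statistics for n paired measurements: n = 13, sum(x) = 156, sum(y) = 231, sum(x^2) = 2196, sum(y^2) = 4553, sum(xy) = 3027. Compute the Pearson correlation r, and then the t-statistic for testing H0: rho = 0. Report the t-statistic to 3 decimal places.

2.986

Numerator: nΣxy − (Σx)(Σy) = 13·3027 − (156)(231) = 3315
Denominator: √[(nΣx²−(Σx)²)(nΣy²−(Σy)²)]
  nΣx²−(Σx)² = 13·2196 − 24336 = 4212;  nΣy²−(Σy)² = 13·4553 − 53361 = 5828
  √(4212·5828) = √24547536 = 4954.5470
r = 3315 / 4954.5470 = 0.6691
t = r·√(n−2)/√(1−r²) = 0.6691·√11 / √(1−0.447695) = 2.219154 / 0.743172 = 2.986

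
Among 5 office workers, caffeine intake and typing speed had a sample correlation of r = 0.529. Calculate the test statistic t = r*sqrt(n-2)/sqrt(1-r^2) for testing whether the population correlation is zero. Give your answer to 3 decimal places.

1.080

1 − r² = 1 − 0.279841 = 0.720159;  √(1−r²) = 0.848622
√(n−2) = √3 = 1.732051
t = r·√(n−2)/√(1−r²) = 0.529 · 1.732051 / 0.848622 = 1.080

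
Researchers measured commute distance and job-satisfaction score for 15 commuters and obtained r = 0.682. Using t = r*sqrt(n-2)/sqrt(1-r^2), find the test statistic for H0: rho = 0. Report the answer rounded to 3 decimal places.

3.362

t = r·√(n−2) / √(1−r²) with r = 0.682, n = 15
  = 0.682·√13 / √(1 − 0.465124)
  = 0.682·3.605551 / 0.731352
  = 2.458986 / 0.731352 = 3.362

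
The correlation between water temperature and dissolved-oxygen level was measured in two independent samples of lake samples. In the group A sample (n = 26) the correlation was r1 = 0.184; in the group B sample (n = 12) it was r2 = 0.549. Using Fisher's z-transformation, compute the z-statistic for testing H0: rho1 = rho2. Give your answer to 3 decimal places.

Fisher z-transforms: z1 = atanh(0.184) = 0.186120, z2 = atanh(0.549) = 0.616949; difference d = -0.430829
Var(d) = 1/23 + 1/9 = 0.0434783 + 0.1111111 = 0.1545894
z = d/√Var(d) = -0.430829 / √0.1545894 = -0.430829 / 0.393179 = -1.096

-1.096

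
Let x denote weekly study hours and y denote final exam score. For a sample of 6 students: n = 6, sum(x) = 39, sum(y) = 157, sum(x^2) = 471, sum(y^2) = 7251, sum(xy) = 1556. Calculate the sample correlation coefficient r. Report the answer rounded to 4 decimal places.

S_xy = nΣxy − ΣxΣy = 6·1556 − 39·157 = 9336 − 6123 = 3213
S_xx = nΣx² − (Σx)² = 6·471 − 39² = 2826 − 1521 = 1305
S_yy = nΣy² − (Σy)² = 6·7251 − 157² = 43506 − 24649 = 18857
r = S_xy / √(S_xx·S_yy) = 3213 / √(1305·18857) = 3213 / √24608385 = 3213 / 4960.6839 = 0.6477

0.6477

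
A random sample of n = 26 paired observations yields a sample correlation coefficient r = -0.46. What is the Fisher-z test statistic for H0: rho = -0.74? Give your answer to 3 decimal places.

z_r = atanh(-0.46) = -0.497311,  z_0 = atanh(-0.74) = -0.950479
SE = 1/√(n−3) = 1/√23 = 0.208514
z = (z_r − z_0)/SE = (-0.497311 − (-0.950479)) / 0.208514 = 0.453168 / 0.208514 = 2.173

2.173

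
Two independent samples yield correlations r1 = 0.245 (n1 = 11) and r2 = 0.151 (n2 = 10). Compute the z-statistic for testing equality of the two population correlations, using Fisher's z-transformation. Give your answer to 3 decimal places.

Fisher z-transforms: z1 = atanh(0.245) = 0.250087, z2 = atanh(0.151) = 0.152164; difference d = 0.097923
Var(d) = 1/8 + 1/7 = 0.1250000 + 0.1428571 = 0.2678571
z = d/√Var(d) = 0.097923 / √0.2678571 = 0.097923 / 0.517549 = 0.189

0.189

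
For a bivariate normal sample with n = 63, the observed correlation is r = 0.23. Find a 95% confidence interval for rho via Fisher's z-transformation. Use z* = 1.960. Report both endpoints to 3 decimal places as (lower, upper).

(-0.019, 0.452)

Fisher z: z_r = atanh(r) = ½·ln((1+0.23)/(1−0.23)) = 0.234189
SE(z) = 1/√(n−3) = 1/√60 = 0.129099
95% ⇒ z* = 1.960; margin = 1.960·0.129099 = 0.253034
CI on z-scale: (-0.018845, 0.487223)
Back-transform: tanh(-0.018845) = -0.018843, tanh(0.487223) = 0.452010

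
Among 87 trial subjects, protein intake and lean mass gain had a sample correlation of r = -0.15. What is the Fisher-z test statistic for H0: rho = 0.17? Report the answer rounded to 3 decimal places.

Fisher z: atanh(-0.15) = -0.151140, atanh(0.17) = 0.171667
z = (z_r − z_0)·√(n−3) = (-0.151140 − 0.171667)·√84 = -0.322807 · 9.165151 = -2.959

-2.959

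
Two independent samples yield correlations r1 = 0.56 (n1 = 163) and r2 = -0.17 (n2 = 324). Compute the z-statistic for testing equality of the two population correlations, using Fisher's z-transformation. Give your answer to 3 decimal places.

z1 = atanh(0.56) = 0.632833,  z2 = atanh(-0.17) = -0.171667
SE = √(1/(n1−3) + 1/(n2−3)) = √(1/160 + 1/321) = √(0.0062500 + 0.0031153) = √0.0093653 = 0.096774
z = (z1 − z2)/SE = (0.632833 − (-0.171667)) / 0.096774 = 0.804500 / 0.096774 = 8.313

8.313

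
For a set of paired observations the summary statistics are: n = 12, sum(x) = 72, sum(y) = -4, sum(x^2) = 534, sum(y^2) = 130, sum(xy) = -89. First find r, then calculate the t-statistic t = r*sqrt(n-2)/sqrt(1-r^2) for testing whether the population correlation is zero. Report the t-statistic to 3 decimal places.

S_xy = nΣxy − ΣxΣy = 12·(-89) − 72·(-4) = -1068 − (-288) = -780
S_xx = nΣx² − (Σx)² = 12·534 − 72² = 6408 − 5184 = 1224
S_yy = nΣy² − (Σy)² = 12·130 − (-4)² = 1560 − 16 = 1544
r = S_xy / √(S_xx·S_yy) = -780 / √(1224·1544) = -780 / √1889856 = -780 / 1374.7203 = -0.5674
t = r·√(n−2)/√(1−r²) = -0.5674·√10 / √(1−0.321943) = -1.794276 / 0.823442 = -2.179

-2.179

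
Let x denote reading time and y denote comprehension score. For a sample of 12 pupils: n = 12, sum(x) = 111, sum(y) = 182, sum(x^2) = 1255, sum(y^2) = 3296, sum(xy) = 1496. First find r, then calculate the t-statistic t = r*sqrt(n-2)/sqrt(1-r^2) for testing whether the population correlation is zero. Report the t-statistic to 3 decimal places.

S_xy = nΣxy − ΣxΣy = 12·1496 − 111·182 = 17952 − 20202 = -2250
S_xx = nΣx² − (Σx)² = 12·1255 − 111² = 15060 − 12321 = 2739
S_yy = nΣy² − (Σy)² = 12·3296 − 182² = 39552 − 33124 = 6428
r = S_xy / √(S_xx·S_yy) = -2250 / √(2739·6428) = -2250 / √17606292 = -2250 / 4195.9852 = -0.5362
t = r·√(n−2)/√(1−r²) = -0.5362·√10 / √(1−0.287510) = -1.695613 / 0.844091 = -2.009

-2.009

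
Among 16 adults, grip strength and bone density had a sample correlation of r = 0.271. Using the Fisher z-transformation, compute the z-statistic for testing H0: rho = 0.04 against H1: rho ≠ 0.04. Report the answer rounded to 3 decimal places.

0.858

z_r = atanh(0.271) = 0.277943,  z_0 = atanh(0.04) = 0.040021
SE = 1/√(n−3) = 1/√13 = 0.277350
z = (z_r − z_0)/SE = (0.277943 − 0.040021) / 0.277350 = 0.237922 / 0.277350 = 0.858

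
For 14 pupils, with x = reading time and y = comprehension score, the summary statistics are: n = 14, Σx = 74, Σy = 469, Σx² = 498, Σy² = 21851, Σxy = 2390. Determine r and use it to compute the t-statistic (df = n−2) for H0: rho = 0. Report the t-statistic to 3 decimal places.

-0.383

S_xy = nΣxy − ΣxΣy = 14·2390 − 74·469 = 33460 − 34706 = -1246
S_xx = nΣx² − (Σx)² = 14·498 − 74² = 6972 − 5476 = 1496
S_yy = nΣy² − (Σy)² = 14·21851 − 469² = 305914 − 219961 = 85953
r = S_xy / √(S_xx·S_yy) = -1246 / √(1496·85953) = -1246 / √128585688 = -1246 / 11339.5630 = -0.1099
t = r·√(n−2)/√(1−r²) = -0.1099·√12 / √(1−0.012078) = -0.380705 / 0.993943 = -0.383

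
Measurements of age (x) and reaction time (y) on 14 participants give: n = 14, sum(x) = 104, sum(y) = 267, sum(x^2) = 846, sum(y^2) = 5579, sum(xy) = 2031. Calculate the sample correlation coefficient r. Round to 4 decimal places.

0.2516

S_xy = nΣxy − ΣxΣy = 14·2031 − 104·267 = 28434 − 27768 = 666
S_xx = nΣx² − (Σx)² = 14·846 − 104² = 11844 − 10816 = 1028
S_yy = nΣy² − (Σy)² = 14·5579 − 267² = 78106 − 71289 = 6817
r = S_xy / √(S_xx·S_yy) = 666 / √(1028·6817) = 666 / √7007876 = 666 / 2647.2393 = 0.2516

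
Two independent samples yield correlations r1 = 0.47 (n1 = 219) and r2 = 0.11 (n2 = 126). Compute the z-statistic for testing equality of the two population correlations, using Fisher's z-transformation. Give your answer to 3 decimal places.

3.538

z1 = atanh(0.47) = 0.510070,  z2 = atanh(0.11) = 0.110447
SE = √(1/(n1−3) + 1/(n2−3)) = √(1/216 + 1/123) = √(0.0046296 + 0.0081301) = √0.0127597 = 0.112959
z = (z1 − z2)/SE = (0.510070 − 0.110447) / 0.112959 = 0.399623 / 0.112959 = 3.538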